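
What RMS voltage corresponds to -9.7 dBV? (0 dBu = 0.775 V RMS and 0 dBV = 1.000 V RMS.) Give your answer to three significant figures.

0.327 V

V = 1.000 V × 10^(-9.7/20).
= 1.000 × 0.3273 = 0.327 V.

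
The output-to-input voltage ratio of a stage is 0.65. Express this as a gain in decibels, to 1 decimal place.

For a voltage ratio, dB = 20·log₁₀(V₂/V₁).
20·log₁₀(0.65) = -3.7 dB.

-3.7 dB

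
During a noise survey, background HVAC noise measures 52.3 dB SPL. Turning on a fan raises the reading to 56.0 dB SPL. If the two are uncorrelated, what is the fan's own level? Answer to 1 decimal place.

Background correction is a power subtraction:
L_src = 10·log₁₀(10^(56.0/10) − 10^(52.3/10)) = 10·log₁₀(228300) = 53.6 dB SPL.

53.6 dB SPL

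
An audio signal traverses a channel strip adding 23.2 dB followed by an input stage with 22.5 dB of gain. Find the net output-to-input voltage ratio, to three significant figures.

Net gain = 23.2 + 22.5 = 45.7 dB.
Voltage ratio = 10^(45.7/20) = 193.

193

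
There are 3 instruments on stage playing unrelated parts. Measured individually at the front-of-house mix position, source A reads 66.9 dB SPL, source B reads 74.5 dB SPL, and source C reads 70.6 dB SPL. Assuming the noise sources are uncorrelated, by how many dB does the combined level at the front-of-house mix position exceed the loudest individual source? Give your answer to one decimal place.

Incoherent sources sum as intensities:
L_total = 10·log₁₀(10^(66.9/10) + 10^(74.5/10) + 10^(70.6/10)) = 76.49 dB SPL.
Excess over the loudest (74.5 dB): 76.49 − 74.5 = 2.0 dB.

2.0 dB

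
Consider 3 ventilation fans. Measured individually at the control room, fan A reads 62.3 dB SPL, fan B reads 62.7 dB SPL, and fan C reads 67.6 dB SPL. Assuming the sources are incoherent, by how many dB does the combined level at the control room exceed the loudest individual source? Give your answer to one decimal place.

Uncorrelated sources add in intensity (power), not in dB.
L_total = 10·log₁₀(10^(62.3/10) + 10^(62.7/10) + 10^(67.6/10)) = 69.69 dB SPL.
Excess over the loudest (67.6 dB): 69.69 − 67.6 = 2.1 dB.

2.1 dB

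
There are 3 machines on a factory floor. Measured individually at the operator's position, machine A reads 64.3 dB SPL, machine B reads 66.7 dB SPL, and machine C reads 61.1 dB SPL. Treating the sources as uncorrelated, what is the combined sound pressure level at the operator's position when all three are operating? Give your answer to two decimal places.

69.37 dB SPL

Uncorrelated sources add in intensity (power), not in dB.
L_total = 10·log₁₀(10^(64.3/10) + 10^(66.7/10) + 10^(61.1/10)) = 10·log₁₀(8657000) = 69.37 dB SPL.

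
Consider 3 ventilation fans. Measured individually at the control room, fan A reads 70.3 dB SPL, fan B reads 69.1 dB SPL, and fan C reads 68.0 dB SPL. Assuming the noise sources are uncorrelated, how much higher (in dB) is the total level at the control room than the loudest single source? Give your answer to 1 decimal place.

Uncorrelated sources add in intensity (power), not in dB.
L_total = 10·log₁₀(10^(70.3/10) + 10^(69.1/10) + 10^(68.0/10)) = 74.01 dB SPL.
Excess over the loudest (70.3 dB): 74.01 − 70.3 = 3.7 dB.

3.7 dB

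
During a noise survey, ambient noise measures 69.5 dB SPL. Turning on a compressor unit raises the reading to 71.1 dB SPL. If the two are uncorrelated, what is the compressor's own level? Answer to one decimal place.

66.0 dB SPL

Background correction is a power subtraction:
L_src = 10·log₁₀(10^(71.1/10) − 10^(69.5/10)) = 10·log₁₀(3970000) = 66.0 dB SPL.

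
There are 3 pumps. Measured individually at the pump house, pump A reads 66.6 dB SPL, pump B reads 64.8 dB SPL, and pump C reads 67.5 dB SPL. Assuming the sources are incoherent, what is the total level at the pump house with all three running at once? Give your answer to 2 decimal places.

Add the sources as powers (linear), then convert back to dB:
L_total = 10·log₁₀(10^(66.6/10) + 10^(64.8/10) + 10^(67.5/10)) = 10·log₁₀(13210000) = 71.21 dB SPL.

71.21 dB SPL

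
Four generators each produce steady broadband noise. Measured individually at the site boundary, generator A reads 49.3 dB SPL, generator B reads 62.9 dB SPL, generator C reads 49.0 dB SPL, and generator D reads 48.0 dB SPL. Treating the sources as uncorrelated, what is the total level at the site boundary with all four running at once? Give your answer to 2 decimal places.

Add the sources as powers (linear), then convert back to dB:
L_total = 10·log₁₀(10^(49.3/10) + 10^(62.9/10) + 10^(49.0/10) + 10^(48.0/10)) = 10·log₁₀(2177000) = 63.38 dB SPL.

63.38 dB SPL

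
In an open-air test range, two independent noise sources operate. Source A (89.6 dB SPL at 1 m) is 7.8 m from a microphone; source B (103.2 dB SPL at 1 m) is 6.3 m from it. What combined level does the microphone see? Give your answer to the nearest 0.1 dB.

At the listener: L_A = 89.6 − 20·log₁₀(7.8) = 71.76 dB; L_B = 103.2 − 20·log₁₀(6.3) = 87.21 dB.
Combined: 10·log₁₀(10^(71.76/10)+10^(87.21/10)) = 87.3 dB SPL.

87.3 dB SPL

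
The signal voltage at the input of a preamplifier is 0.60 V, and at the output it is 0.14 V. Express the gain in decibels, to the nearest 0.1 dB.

For a voltage ratio, dB = 20·log₁₀(V₂/V₁).
20·log₁₀(0.14/0.60) = 20·log₁₀(0.2333) = -12.6 dB.

-12.6 dB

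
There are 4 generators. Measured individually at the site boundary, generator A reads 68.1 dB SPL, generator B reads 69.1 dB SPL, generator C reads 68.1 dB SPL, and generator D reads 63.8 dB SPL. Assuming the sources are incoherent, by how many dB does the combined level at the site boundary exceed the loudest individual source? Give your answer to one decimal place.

Incoherent sources sum as intensities:
L_total = 10·log₁₀(10^(68.1/10) + 10^(69.1/10) + 10^(68.1/10) + 10^(63.8/10)) = 73.70 dB SPL.
Excess over the loudest (69.1 dB): 73.70 − 69.1 = 4.6 dB.

4.6 dB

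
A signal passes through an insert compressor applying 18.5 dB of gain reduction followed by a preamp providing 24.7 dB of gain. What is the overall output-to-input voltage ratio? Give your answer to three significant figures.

2.04

Net gain = (−18.5) + 24.7 = 6.2 dB.
Voltage ratio = 10^(6.2/20) = 2.04.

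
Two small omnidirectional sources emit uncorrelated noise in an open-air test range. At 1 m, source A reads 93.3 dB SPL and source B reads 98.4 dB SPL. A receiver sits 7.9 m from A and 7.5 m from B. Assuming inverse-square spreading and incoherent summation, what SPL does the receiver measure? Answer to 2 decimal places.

81.97 dB SPL

At the listener: L_A = 93.3 − 20·log₁₀(7.9) = 75.347 dB; L_B = 98.4 − 20·log₁₀(7.5) = 80.899 dB.
Combined: 10·log₁₀(10^(75.347/10)+10^(80.899/10)) = 81.97 dB SPL.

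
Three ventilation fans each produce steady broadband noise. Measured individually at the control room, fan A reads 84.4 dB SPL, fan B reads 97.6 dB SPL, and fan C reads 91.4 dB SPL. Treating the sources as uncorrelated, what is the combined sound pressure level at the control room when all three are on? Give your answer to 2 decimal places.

Incoherent sources sum as intensities:
L_total = 10·log₁₀(10^(84.4/10) + 10^(97.6/10) + 10^(91.4/10)) = 10·log₁₀(7410000000) = 98.70 dB SPL.

98.70 dB SPL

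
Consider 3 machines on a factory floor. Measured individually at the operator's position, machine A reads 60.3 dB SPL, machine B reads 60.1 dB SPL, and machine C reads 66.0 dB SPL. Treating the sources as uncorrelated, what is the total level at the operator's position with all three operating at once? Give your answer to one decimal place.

Add the sources as powers (linear), then convert back to dB:
L_total = 10·log₁₀(10^(60.3/10) + 10^(60.1/10) + 10^(66.0/10)) = 10·log₁₀(6076000) = 67.8 dB SPL.

67.8 dB SPL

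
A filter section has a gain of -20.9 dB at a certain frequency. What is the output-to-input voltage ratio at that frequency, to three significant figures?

Voltage ratio = 10^(dB/20).
10^(-20.9/20) = 10^(-1.045) = 0.0902.

0.0902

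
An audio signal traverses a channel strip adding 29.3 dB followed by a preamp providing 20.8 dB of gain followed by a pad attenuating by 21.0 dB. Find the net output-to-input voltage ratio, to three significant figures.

Net gain = 29.3 + 20.8 + (−21.0) = 29.1 dB.
Voltage ratio = 10^(29.1/20) = 28.5.

28.5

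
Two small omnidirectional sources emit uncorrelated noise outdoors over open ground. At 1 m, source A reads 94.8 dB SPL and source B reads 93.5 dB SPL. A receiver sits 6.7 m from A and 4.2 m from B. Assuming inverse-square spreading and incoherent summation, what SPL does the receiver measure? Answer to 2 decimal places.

82.88 dB SPL

At the listener: L_A = 94.8 − 20·log₁₀(6.7) = 78.279 dB; L_B = 93.5 − 20·log₁₀(4.2) = 81.035 dB.
Combined: 10·log₁₀(10^(78.279/10)+10^(81.035/10)) = 82.88 dB SPL.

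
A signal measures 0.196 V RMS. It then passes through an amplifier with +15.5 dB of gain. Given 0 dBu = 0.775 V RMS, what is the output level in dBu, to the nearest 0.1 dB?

Input level: 20·log₁₀(0.196/0.775) = -11.94 dBu.
Output: -11.94 + 15.5 = +3.6 dBu.

+3.6 dBu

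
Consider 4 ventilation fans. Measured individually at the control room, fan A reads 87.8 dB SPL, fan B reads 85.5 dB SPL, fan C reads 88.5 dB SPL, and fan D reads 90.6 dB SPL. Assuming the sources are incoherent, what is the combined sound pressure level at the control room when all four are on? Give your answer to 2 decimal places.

Add the sources as powers (linear), then convert back to dB:
L_total = 10·log₁₀(10^(87.8/10) + 10^(85.5/10) + 10^(88.5/10) + 10^(90.6/10)) = 10·log₁₀(2813000000) = 94.49 dB SPL.

94.49 dB SPL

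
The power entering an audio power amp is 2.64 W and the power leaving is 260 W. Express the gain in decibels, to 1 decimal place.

Power ratio → dB uses the 10·log₁₀ form:
10·log₁₀(260/2.64) = 10·log₁₀(98.48) = 19.9 dB.

19.9 dB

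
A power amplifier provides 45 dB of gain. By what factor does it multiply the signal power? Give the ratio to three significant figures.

Power ratio = 10^(dB/10).
10^(45/10) = 10^(4.500) = 31600.

31600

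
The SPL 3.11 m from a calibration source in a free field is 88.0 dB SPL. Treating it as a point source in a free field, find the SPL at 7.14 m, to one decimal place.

Inverse-square spreading gives ΔL = −20·log₁₀(d₂/d₁).
ΔL = −20·log₁₀(7.14/3.11) = -7.22 dB, so L₂ = 88.0 + (-7.22) = 80.8 dB SPL.

80.8 dB SPL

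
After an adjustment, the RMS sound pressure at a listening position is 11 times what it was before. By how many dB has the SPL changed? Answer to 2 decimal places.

Sound pressure is an amplitude quantity: ΔL = 20·log₁₀(p₂/p₁).
20·log₁₀(11) = 20.83 dB.

20.83 dB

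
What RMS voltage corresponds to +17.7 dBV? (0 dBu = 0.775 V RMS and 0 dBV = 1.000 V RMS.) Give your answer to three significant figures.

7.67 V

V = 1.000 V × 10^(+17.7/20).
= 1.000 × 7.674 = 7.67 V.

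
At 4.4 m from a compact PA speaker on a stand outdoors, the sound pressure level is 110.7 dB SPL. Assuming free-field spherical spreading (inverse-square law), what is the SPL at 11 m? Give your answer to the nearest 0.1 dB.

Free-field point source: level drops by 20·log₁₀ of the distance ratio.
ΔL = −20·log₁₀(11/4.4) = -7.96 dB, so L₂ = 110.7 + (-7.96) = 102.7 dB SPL.

102.7 dB SPL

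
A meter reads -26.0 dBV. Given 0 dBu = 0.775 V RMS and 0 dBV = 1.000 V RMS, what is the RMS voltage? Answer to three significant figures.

0.0501 V

V = 1.000 V × 10^(-26.0/20).
= 1.000 × 0.05012 = 0.0501 V.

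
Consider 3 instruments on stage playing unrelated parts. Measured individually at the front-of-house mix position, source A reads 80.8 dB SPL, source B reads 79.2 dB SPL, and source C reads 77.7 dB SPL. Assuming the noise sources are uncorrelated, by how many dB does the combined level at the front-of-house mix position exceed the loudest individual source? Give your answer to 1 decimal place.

3.4 dB

Uncorrelated sources add in intensity (power), not in dB.
L_total = 10·log₁₀(10^(80.8/10) + 10^(79.2/10) + 10^(77.7/10)) = 84.19 dB SPL.
Excess over the loudest (80.8 dB): 84.19 − 80.8 = 3.4 dB.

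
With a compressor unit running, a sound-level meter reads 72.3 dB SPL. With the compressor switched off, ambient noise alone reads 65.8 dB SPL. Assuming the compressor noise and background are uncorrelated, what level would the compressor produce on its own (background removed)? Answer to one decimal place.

71.2 dB SPL

Background correction is a power subtraction:
L_src = 10·log₁₀(10^(72.3/10) − 10^(65.8/10)) = 10·log₁₀(13180000) = 71.2 dB SPL.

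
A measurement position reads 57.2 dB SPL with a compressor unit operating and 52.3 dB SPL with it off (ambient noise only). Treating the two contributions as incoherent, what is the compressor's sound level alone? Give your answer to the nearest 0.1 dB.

55.5 dB SPL

Remove the background by subtracting linear intensities:
L_src = 10·log₁₀(10^(57.2/10) − 10^(52.3/10)) = 10·log₁₀(355000) = 55.5 dB SPL.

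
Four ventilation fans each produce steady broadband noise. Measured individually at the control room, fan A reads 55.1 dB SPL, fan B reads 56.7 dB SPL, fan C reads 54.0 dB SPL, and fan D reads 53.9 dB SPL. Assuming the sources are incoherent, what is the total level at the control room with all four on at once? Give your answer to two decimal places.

61.10 dB SPL

Uncorrelated sources add in intensity (power), not in dB.
L_total = 10·log₁₀(10^(55.1/10) + 10^(56.7/10) + 10^(54.0/10) + 10^(53.9/10)) = 10·log₁₀(1288000) = 61.10 dB SPL.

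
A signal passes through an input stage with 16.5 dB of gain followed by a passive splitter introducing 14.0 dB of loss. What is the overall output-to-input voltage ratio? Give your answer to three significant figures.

1.33

Net gain = 16.5 + (−14.0) = 2.5 dB.
Voltage ratio = 10^(2.5/20) = 1.33.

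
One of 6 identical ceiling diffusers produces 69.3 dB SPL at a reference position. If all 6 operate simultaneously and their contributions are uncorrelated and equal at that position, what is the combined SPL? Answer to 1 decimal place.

77.1 dB SPL

6 equal incoherent sources raise the level by 10·log₁₀(6) = 7.78 dB.
L_total = 69.3 + 7.78 = 77.1 dB SPL.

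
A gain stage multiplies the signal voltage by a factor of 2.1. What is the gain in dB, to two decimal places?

6.44 dB

For a voltage ratio, dB = 20·log₁₀(V₂/V₁).
20·log₁₀(2.1) = 6.44 dB.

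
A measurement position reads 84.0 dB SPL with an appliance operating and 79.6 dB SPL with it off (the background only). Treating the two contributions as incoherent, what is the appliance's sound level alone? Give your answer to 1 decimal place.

Subtract intensities: L_src = 10·log₁₀(10^(L_total/10) − 10^(L_bg/10)).
L_src = 10·log₁₀(10^(84.0/10) − 10^(79.6/10)) = 10·log₁₀(160000000) = 82.0 dB SPL.

82.0 dB SPL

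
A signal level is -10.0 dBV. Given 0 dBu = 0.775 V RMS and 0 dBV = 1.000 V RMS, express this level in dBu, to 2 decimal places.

The offset between the scales is 20·log₁₀(0.775/1.000) = −2.214 dB.
So dBu = -10.0 + 2.214 = -7.79 dBu.

-7.79 dBu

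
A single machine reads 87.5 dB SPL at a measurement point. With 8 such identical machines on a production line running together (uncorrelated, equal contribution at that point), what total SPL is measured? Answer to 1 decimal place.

96.5 dB SPL

8 equal incoherent sources raise the level by 10·log₁₀(8) = 9.03 dB.
L_total = 87.5 + 9.03 = 96.5 dB SPL.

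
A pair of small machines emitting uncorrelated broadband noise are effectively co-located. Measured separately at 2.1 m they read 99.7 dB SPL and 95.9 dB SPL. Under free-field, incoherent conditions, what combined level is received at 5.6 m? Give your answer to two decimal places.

92.69 dB SPL

Combined at 2.1 m: 10·log₁₀(10^(99.7/10)+10^(95.9/10)) = 101.213 dB SPL.
Then apply −20·log₁₀(5.6/2.1) = -8.519 dB → 92.69 dB SPL.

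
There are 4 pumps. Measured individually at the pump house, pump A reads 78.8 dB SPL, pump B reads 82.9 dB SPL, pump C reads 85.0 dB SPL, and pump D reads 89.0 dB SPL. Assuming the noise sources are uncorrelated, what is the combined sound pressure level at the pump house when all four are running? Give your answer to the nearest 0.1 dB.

Incoherent sources sum as intensities:
L_total = 10·log₁₀(10^(78.8/10) + 10^(82.9/10) + 10^(85.0/10) + 10^(89.0/10)) = 10·log₁₀(1381000000) = 91.4 dB SPL.

91.4 dB SPL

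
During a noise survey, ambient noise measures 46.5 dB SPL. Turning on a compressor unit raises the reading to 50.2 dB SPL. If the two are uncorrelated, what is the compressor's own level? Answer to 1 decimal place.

Background correction is a power subtraction:
L_src = 10·log₁₀(10^(50.2/10) − 10^(46.5/10)) = 10·log₁₀(60040) = 47.8 dB SPL.

47.8 dB SPL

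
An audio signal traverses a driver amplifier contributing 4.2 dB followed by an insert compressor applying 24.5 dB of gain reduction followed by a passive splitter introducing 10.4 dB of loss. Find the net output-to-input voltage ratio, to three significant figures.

0.0292

Net gain = 4.2 + (−24.5) + (−10.4) = -30.7 dB.
Voltage ratio = 10^(-30.7/20) = 0.0292.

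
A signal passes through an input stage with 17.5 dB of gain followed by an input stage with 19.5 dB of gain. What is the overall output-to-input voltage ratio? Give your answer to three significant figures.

Net gain = 17.5 + 19.5 = 37.0 dB.
Voltage ratio = 10^(37.0/20) = 70.8.

70.8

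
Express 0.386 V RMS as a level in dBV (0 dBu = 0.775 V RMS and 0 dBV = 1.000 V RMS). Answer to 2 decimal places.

-8.27 dBV

dBV = 20·log₁₀(V / 1.000 V).
20·log₁₀(0.386/1.000) = -8.27 dBV.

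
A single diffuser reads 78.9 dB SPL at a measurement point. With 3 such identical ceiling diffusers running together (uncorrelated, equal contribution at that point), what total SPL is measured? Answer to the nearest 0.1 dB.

3 equal incoherent sources raise the level by 10·log₁₀(3) = 4.77 dB.
L_total = 78.9 + 4.77 = 83.7 dB SPL.

83.7 dB SPL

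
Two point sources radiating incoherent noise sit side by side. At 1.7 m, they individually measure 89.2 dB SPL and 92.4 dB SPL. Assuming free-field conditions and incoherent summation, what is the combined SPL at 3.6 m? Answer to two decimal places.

87.58 dB SPL

Combined at 1.7 m: 10·log₁₀(10^(89.2/10)+10^(92.4/10)) = 94.099 dB SPL.
Then apply −20·log₁₀(3.6/1.7) = -6.517 dB → 87.58 dB SPL.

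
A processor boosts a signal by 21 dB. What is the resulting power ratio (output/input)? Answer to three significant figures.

Power ratio = 10^(dB/10).
10^(21/10) = 10^(2.100) = 126.

126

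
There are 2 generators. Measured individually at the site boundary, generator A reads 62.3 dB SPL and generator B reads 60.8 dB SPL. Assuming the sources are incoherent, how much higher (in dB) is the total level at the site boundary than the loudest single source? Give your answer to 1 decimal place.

2.3 dB

Incoherent sources sum as intensities:
L_total = 10·log₁₀(10^(62.3/10) + 10^(60.8/10)) = 64.62 dB SPL.
Excess over the loudest (62.3 dB): 64.62 − 62.3 = 2.3 dB.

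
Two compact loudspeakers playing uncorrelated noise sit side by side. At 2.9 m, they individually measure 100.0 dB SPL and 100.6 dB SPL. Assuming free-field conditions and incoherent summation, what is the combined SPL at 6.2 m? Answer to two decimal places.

96.72 dB SPL

Combined at 2.9 m: 10·log₁₀(10^(100.0/10)+10^(100.6/10)) = 103.321 dB SPL.
Then apply −20·log₁₀(6.2/2.9) = -6.600 dB → 96.72 dB SPL.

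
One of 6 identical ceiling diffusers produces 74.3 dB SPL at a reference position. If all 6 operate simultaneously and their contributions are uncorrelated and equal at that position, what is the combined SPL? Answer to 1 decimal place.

82.1 dB SPL

6 equal incoherent sources raise the level by 10·log₁₀(6) = 7.78 dB.
L_total = 74.3 + 7.78 = 82.1 dB SPL.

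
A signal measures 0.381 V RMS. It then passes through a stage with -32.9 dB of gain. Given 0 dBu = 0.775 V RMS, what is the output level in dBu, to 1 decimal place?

-39.1 dBu

Input level: 20·log₁₀(0.381/0.775) = -6.17 dBu.
Output: -6.17 − 32.9 = -39.1 dBu.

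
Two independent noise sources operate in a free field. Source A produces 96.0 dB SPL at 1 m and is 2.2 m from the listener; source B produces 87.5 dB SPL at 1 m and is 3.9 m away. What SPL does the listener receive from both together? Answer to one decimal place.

At the listener: L_A = 96.0 − 20·log₁₀(2.2) = 89.15 dB; L_B = 87.5 − 20·log₁₀(3.9) = 75.68 dB.
Combined: 10·log₁₀(10^(89.15/10)+10^(75.68/10)) = 89.3 dB SPL.

89.3 dB SPL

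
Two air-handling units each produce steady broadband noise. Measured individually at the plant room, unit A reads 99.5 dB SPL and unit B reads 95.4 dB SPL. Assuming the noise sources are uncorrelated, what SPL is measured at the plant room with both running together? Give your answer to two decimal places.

100.93 dB SPL

Uncorrelated sources add in intensity (power), not in dB.
L_total = 10·log₁₀(10^(99.5/10) + 10^(95.4/10)) = 10·log₁₀(12380000000) = 100.93 dB SPL.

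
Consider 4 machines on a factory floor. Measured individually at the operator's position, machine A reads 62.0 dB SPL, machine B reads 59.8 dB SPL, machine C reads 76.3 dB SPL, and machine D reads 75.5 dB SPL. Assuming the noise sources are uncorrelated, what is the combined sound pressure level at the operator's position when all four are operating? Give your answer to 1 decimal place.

79.1 dB SPL

Incoherent sources sum as intensities:
L_total = 10·log₁₀(10^(62.0/10) + 10^(59.8/10) + 10^(76.3/10) + 10^(75.5/10)) = 10·log₁₀(80680000) = 79.1 dB SPL.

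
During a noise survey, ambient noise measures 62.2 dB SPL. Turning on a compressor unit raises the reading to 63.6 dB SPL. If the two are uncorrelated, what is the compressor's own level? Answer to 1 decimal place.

Background correction is a power subtraction:
L_src = 10·log₁₀(10^(63.6/10) − 10^(62.2/10)) = 10·log₁₀(631300) = 58.0 dB SPL.

58.0 dB SPL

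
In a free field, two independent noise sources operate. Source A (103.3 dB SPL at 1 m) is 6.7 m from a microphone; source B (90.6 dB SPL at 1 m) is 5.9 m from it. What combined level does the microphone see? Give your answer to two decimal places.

At the listener: L_A = 103.3 − 20·log₁₀(6.7) = 86.779 dB; L_B = 90.6 − 20·log₁₀(5.9) = 75.183 dB.
Combined: 10·log₁₀(10^(86.779/10)+10^(75.183/10)) = 87.07 dB SPL.

87.07 dB SPL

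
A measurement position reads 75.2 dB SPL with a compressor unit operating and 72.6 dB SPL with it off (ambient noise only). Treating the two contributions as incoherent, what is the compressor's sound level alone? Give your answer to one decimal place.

71.7 dB SPL

Remove the background by subtracting linear intensities:
L_src = 10·log₁₀(10^(75.2/10) − 10^(72.6/10)) = 10·log₁₀(14920000) = 71.7 dB SPL.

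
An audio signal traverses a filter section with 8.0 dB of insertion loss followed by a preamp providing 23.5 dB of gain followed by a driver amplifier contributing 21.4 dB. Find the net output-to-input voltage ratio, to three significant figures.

70.0

Net gain = (−8.0) + 23.5 + 21.4 = 36.9 dB.
Voltage ratio = 10^(36.9/20) = 70.0.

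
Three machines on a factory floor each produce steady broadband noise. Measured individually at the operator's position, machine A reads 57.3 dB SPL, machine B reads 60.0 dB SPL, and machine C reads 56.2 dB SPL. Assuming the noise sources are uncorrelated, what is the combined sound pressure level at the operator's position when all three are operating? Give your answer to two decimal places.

62.91 dB SPL

Add the sources as powers (linear), then convert back to dB:
L_total = 10·log₁₀(10^(57.3/10) + 10^(60.0/10) + 10^(56.2/10)) = 10·log₁₀(1954000) = 62.91 dB SPL.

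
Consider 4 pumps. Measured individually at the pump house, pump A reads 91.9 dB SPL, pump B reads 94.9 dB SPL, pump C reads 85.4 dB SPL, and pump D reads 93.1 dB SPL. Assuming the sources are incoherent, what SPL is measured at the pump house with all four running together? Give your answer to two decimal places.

Add the sources as powers (linear), then convert back to dB:
L_total = 10·log₁₀(10^(91.9/10) + 10^(94.9/10) + 10^(85.4/10) + 10^(93.1/10)) = 10·log₁₀(7028000000) = 98.47 dB SPL.

98.47 dB SPL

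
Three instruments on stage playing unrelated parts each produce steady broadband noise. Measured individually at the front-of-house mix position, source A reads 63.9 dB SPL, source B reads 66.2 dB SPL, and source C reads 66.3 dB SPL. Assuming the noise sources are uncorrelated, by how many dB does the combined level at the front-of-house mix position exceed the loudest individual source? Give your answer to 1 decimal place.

4.1 dB

Uncorrelated sources add in intensity (power), not in dB.
L_total = 10·log₁₀(10^(63.9/10) + 10^(66.2/10) + 10^(66.3/10)) = 70.37 dB SPL.
Excess over the loudest (66.3 dB): 70.37 − 66.3 = 4.1 dB.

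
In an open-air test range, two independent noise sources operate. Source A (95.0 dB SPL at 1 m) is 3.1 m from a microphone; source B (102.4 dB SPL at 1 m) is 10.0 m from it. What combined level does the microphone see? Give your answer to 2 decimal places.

At the listener: L_A = 95.0 − 20·log₁₀(3.1) = 85.173 dB; L_B = 102.4 − 20·log₁₀(10.0) = 82.400 dB.
Combined: 10·log₁₀(10^(85.173/10)+10^(82.400/10)) = 87.01 dB SPL.

87.01 dB SPL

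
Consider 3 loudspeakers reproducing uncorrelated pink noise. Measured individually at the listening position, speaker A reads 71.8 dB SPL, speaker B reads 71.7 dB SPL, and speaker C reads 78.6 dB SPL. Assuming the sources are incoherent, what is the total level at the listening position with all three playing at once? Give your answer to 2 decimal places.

Incoherent sources sum as intensities:
L_total = 10·log₁₀(10^(71.8/10) + 10^(71.7/10) + 10^(78.6/10)) = 10·log₁₀(102400000) = 80.10 dB SPL.

80.10 dB SPL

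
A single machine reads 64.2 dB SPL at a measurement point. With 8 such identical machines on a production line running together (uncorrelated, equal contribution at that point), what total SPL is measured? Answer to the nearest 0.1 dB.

8 equal incoherent sources raise the level by 10·log₁₀(8) = 9.03 dB.
L_total = 64.2 + 9.03 = 73.2 dB SPL.

73.2 dB SPL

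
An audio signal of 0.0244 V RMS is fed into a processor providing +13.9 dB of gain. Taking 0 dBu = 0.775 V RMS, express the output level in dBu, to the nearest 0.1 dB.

-16.1 dBu

Input level: 20·log₁₀(0.0244/0.775) = -30.04 dBu.
Output: -30.04 + 13.9 = -16.1 dBu.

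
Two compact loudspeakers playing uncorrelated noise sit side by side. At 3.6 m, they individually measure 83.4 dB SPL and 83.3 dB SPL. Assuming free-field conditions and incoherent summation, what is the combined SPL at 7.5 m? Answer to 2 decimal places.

79.99 dB SPL

Combined at 3.6 m: 10·log₁₀(10^(83.4/10)+10^(83.3/10)) = 86.361 dB SPL.
Then apply −20·log₁₀(7.5/3.6) = -6.375 dB → 79.99 dB SPL.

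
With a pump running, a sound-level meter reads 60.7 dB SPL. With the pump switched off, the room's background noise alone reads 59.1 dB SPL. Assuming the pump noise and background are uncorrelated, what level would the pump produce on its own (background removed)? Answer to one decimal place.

Subtract intensities: L_src = 10·log₁₀(10^(L_total/10) − 10^(L_bg/10)).
L_src = 10·log₁₀(10^(60.7/10) − 10^(59.1/10)) = 10·log₁₀(362100) = 55.6 dB SPL.

55.6 dB SPL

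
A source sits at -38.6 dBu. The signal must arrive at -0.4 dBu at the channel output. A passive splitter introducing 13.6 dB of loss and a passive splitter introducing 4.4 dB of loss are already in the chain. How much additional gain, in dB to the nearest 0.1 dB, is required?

56.2 dB

The required make-up gain is the shortfall in the dB sum.
G = -0.4 − (-38.6) + 13.6 + 4.4 = 56.2 dB.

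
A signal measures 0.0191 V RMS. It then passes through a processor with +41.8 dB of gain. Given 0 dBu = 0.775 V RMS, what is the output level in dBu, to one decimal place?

+9.6 dBu

Input level: 20·log₁₀(0.0191/0.775) = -32.17 dBu.
Output: -32.17 + 41.8 = +9.6 dBu.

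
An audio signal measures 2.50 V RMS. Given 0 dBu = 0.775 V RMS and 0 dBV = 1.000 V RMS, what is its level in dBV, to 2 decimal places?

+7.96 dBV

dBV = 20·log₁₀(V / 1.000 V).
20·log₁₀(2.50/1.000) = +7.96 dBV.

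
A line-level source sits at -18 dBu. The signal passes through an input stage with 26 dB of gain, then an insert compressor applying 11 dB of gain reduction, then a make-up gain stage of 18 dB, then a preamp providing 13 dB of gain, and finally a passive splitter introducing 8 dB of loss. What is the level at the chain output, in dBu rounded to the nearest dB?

In dB, series stages simply add:
-18 + 26 − 11 + 18 + 13 − 8 = +20 dBu.

+20 dBu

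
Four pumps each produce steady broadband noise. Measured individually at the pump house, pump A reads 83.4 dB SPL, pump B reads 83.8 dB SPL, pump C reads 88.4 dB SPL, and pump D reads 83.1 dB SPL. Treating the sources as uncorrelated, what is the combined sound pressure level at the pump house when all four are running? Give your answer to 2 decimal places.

91.32 dB SPL

Incoherent sources sum as intensities:
L_total = 10·log₁₀(10^(83.4/10) + 10^(83.8/10) + 10^(88.4/10) + 10^(83.1/10)) = 10·log₁₀(1355000000) = 91.32 dB SPL.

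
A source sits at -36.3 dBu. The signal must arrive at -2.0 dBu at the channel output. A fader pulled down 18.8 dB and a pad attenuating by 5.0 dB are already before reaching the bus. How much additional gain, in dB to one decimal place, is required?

58.1 dB

The required make-up gain is the shortfall in the dB sum.
G = -2.0 − (-36.3) + 18.8 + 5.0 = 58.1 dB.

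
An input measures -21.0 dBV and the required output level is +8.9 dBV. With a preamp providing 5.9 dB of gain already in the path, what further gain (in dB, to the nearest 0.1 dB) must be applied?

24.0 dB

The required make-up gain is the shortfall in the dB sum.
G = +8.9 − (-21.0) − 5.9 = 24.0 dB.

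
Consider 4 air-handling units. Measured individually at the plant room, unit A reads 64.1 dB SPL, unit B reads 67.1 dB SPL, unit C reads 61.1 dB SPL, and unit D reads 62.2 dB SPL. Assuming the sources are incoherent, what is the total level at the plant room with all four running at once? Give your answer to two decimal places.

Add the sources as powers (linear), then convert back to dB:
L_total = 10·log₁₀(10^(64.1/10) + 10^(67.1/10) + 10^(61.1/10) + 10^(62.2/10)) = 10·log₁₀(10650000) = 70.27 dB SPL.

70.27 dB SPL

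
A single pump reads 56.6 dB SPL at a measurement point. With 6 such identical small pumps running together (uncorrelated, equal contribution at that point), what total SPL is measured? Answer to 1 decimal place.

6 equal incoherent sources raise the level by 10·log₁₀(6) = 7.78 dB.
L_total = 56.6 + 7.78 = 64.4 dB SPL.

64.4 dB SPL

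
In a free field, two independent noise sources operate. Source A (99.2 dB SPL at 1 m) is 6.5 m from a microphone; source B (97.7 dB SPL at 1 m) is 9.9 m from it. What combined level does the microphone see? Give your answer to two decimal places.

At the listener: L_A = 99.2 − 20·log₁₀(6.5) = 82.942 dB; L_B = 97.7 − 20·log₁₀(9.9) = 77.787 dB.
Combined: 10·log₁₀(10^(82.942/10)+10^(77.787/10)) = 84.10 dB SPL.

84.10 dB SPL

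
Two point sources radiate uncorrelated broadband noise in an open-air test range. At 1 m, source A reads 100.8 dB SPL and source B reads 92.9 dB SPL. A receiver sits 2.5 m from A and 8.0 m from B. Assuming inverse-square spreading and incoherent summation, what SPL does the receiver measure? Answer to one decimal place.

At the listener: L_A = 100.8 − 20·log₁₀(2.5) = 92.84 dB; L_B = 92.9 − 20·log₁₀(8.0) = 74.84 dB.
Combined: 10·log₁₀(10^(92.84/10)+10^(74.84/10)) = 92.9 dB SPL.

92.9 dB SPL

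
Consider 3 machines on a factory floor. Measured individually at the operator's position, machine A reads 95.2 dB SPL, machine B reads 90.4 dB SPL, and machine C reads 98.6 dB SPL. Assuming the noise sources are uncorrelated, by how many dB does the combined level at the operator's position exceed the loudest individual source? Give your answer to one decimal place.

2.1 dB

Incoherent sources sum as intensities:
L_total = 10·log₁₀(10^(95.2/10) + 10^(90.4/10) + 10^(98.6/10)) = 100.66 dB SPL.
Excess over the loudest (98.6 dB): 100.66 − 98.6 = 2.1 dB.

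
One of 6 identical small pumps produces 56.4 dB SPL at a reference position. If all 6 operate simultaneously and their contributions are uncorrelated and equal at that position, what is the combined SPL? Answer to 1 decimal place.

64.2 dB SPL

6 equal incoherent sources raise the level by 10·log₁₀(6) = 7.78 dB.
L_total = 56.4 + 7.78 = 64.2 dB SPL.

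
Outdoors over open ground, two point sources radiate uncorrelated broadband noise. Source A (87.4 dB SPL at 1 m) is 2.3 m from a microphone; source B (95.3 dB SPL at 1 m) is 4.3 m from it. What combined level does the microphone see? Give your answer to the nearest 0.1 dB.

84.6 dB SPL

At the listener: L_A = 87.4 − 20·log₁₀(2.3) = 80.17 dB; L_B = 95.3 − 20·log₁₀(4.3) = 82.63 dB.
Combined: 10·log₁₀(10^(80.17/10)+10^(82.63/10)) = 84.6 dB SPL.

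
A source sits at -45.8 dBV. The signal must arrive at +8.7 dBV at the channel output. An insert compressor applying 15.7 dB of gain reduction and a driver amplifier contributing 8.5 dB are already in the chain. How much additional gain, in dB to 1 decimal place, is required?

61.7 dB

The required make-up gain is the shortfall in the dB sum.
G = +8.7 − (-45.8) + 15.7 − 8.5 = 61.7 dB.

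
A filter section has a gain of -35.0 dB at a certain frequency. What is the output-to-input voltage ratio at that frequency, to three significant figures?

Voltage ratio = 10^(dB/20).
10^(-35.0/20) = 10^(-1.750) = 0.0178.

0.0178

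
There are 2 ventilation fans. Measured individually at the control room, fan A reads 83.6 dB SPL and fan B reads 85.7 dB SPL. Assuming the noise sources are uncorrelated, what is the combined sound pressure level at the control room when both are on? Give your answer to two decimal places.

87.79 dB SPL

Add the sources as powers (linear), then convert back to dB:
L_total = 10·log₁₀(10^(83.6/10) + 10^(85.7/10)) = 10·log₁₀(600600000) = 87.79 dB SPL.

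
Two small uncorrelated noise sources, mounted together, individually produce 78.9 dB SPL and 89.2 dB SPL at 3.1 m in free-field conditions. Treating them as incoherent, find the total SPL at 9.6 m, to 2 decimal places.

79.77 dB SPL

Combined at 3.1 m: 10·log₁₀(10^(78.9/10)+10^(89.2/10)) = 89.587 dB SPL.
Then apply −20·log₁₀(9.6/3.1) = -9.818 dB → 79.77 dB SPL.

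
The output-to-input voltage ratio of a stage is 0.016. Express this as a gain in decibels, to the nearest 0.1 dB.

-35.9 dB

Voltage is an amplitude quantity, so gain = 20·log₁₀(V_out/V_in).
20·log₁₀(0.016) = -35.9 dB.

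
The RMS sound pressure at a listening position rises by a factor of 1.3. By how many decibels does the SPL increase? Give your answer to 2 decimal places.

2.28 dB

Sound pressure is an amplitude quantity: ΔL = 20·log₁₀(p₂/p₁).
20·log₁₀(1.3) = 2.28 dB.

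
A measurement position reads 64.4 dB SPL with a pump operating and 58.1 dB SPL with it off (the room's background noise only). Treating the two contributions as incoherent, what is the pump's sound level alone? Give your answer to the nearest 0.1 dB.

63.2 dB SPL

Remove the background by subtracting linear intensities:
L_src = 10·log₁₀(10^(64.4/10) − 10^(58.1/10)) = 10·log₁₀(2109000) = 63.2 dB SPL.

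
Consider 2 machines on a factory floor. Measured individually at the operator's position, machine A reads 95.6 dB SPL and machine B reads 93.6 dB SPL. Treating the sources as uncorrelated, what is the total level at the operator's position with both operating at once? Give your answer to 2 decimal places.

97.72 dB SPL

Uncorrelated sources add in intensity (power), not in dB.
L_total = 10·log₁₀(10^(95.6/10) + 10^(93.6/10)) = 10·log₁₀(5922000000) = 97.72 dB SPL.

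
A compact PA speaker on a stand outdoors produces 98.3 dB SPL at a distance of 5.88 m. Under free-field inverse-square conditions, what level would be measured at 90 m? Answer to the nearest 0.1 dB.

74.6 dB SPL

Inverse-square spreading gives ΔL = −20·log₁₀(d₂/d₁).
ΔL = −20·log₁₀(90/5.88) = -23.70 dB, so L₂ = 98.3 + (-23.70) = 74.6 dB SPL.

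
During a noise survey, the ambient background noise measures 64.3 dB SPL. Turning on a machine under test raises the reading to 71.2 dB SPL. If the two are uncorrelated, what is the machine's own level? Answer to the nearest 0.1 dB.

Subtract intensities: L_src = 10·log₁₀(10^(L_total/10) − 10^(L_bg/10)).
L_src = 10·log₁₀(10^(71.2/10) − 10^(64.3/10)) = 10·log₁₀(10490000) = 70.2 dB SPL.

70.2 dB SPL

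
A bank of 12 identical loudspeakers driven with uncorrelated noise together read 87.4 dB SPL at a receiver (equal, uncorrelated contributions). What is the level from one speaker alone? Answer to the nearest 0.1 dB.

12 equal incoherent sources add 10·log₁₀(12) = 10.79 dB over one source.
L_one = 87.4 − 10.79 = 76.6 dB SPL.

76.6 dB SPL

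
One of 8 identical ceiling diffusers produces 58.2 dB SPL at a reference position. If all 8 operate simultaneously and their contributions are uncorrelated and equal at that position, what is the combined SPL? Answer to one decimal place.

67.2 dB SPL

8 equal incoherent sources raise the level by 10·log₁₀(8) = 9.03 dB.
L_total = 58.2 + 9.03 = 67.2 dB SPL.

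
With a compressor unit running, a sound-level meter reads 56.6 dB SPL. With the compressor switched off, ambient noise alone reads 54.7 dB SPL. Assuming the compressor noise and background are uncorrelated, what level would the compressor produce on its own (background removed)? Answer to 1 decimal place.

Subtract intensities: L_src = 10·log₁₀(10^(L_total/10) − 10^(L_bg/10)).
L_src = 10·log₁₀(10^(56.6/10) − 10^(54.7/10)) = 10·log₁₀(162000) = 52.1 dB SPL.

52.1 dB SPL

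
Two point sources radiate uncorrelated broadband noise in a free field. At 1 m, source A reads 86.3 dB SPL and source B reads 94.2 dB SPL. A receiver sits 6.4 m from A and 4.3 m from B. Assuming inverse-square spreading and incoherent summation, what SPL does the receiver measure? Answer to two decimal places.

81.84 dB SPL

At the listener: L_A = 86.3 − 20·log₁₀(6.4) = 70.176 dB; L_B = 94.2 − 20·log₁₀(4.3) = 81.531 dB.
Combined: 10·log₁₀(10^(70.176/10)+10^(81.531/10)) = 81.84 dB SPL.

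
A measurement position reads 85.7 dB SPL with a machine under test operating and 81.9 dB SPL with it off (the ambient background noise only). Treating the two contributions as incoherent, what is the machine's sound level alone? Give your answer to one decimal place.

Remove the background by subtracting linear intensities:
L_src = 10·log₁₀(10^(85.7/10) − 10^(81.9/10)) = 10·log₁₀(216700000) = 83.4 dB SPL.

83.4 dB SPL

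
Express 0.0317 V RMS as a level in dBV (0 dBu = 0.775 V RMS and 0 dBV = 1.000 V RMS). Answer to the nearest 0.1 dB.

-30.0 dBV

dBV = 20·log₁₀(V / 1.000 V).
20·log₁₀(0.0317/1.000) = -30.0 dBV.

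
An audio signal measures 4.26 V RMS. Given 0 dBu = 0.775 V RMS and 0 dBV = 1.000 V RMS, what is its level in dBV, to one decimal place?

dBV = 20·log₁₀(V / 1.000 V).
20·log₁₀(4.26/1.000) = +12.6 dBV.

+12.6 dBV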